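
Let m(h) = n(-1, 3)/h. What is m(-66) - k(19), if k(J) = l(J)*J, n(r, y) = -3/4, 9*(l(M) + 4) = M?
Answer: 28433/792 ≈ 35.900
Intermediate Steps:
l(M) = -4 + M/9
n(r, y) = -¾ (n(r, y) = -3*¼ = -¾)
k(J) = J*(-4 + J/9) (k(J) = (-4 + J/9)*J = J*(-4 + J/9))
m(h) = -3/(4*h)
m(-66) - k(19) = -¾/(-66) - 19*(-36 + 19)/9 = -¾*(-1/66) - 19*(-17)/9 = 1/88 - 1*(-323/9) = 1/88 + 323/9 = 28433/792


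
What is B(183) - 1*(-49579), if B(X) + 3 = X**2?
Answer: 83065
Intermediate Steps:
B(X) = -3 + X**2
B(183) - 1*(-49579) = (-3 + 183**2) - 1*(-49579) = (-3 + 33489) + 49579 = 33486 + 49579 = 83065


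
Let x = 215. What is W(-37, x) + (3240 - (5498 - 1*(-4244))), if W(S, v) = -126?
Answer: -6628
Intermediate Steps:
W(-37, x) + (3240 - (5498 - 1*(-4244))) = -126 + (3240 - (5498 - 1*(-4244))) = -126 + (3240 - (5498 + 4244)) = -126 + (3240 - 1*9742) = -126 + (3240 - 9742) = -126 - 6502 = -6628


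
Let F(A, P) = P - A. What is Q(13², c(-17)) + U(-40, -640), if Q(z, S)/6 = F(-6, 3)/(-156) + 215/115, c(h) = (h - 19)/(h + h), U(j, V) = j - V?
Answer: 365301/598 ≈ 610.87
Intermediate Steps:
c(h) = (-19 + h)/(2*h) (c(h) = (-19 + h)/((2*h)) = (-19 + h)*(1/(2*h)) = (-19 + h)/(2*h))
Q(z, S) = 6501/598 (Q(z, S) = 6*((3 - 1*(-6))/(-156) + 215/115) = 6*((3 + 6)*(-1/156) + 215*(1/115)) = 6*(9*(-1/156) + 43/23) = 6*(-3/52 + 43/23) = 6*(2167/1196) = 6501/598)
Q(13², c(-17)) + U(-40, -640) = 6501/598 + (-40 - 1*(-640)) = 6501/598 + (-40 + 640) = 6501/598 + 600 = 365301/598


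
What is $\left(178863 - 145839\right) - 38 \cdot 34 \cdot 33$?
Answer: $-9612$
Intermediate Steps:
$\left(178863 - 145839\right) - 38 \cdot 34 \cdot 33 = \left(178863 - 145839\right) - 1292 \cdot 33 = 33024 - 42636 = -9612$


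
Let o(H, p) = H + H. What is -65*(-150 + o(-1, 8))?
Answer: 9880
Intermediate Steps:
o(H, p) = 2*H
-65*(-150 + o(-1, 8)) = -65*(-150 + 2*(-1)) = -65*(-150 - 2) = -65*(-152) = 9880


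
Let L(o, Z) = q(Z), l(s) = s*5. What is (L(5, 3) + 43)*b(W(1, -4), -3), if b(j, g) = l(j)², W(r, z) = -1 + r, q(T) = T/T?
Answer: 0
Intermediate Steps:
l(s) = 5*s
q(T) = 1
L(o, Z) = 1
b(j, g) = 25*j² (b(j, g) = (5*j)² = 25*j²)
(L(5, 3) + 43)*b(W(1, -4), -3) = (1 + 43)*(25*(-1 + 1)²) = 44*(25*0²) = 44*(25*0) = 44*0 = 0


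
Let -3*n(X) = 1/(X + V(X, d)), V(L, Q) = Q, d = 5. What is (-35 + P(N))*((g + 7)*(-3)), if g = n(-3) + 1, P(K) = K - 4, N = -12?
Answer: 2397/2 ≈ 1198.5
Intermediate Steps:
P(K) = -4 + K
n(X) = -1/(3*(5 + X)) (n(X) = -1/(3*(X + 5)) = -1/(3*(5 + X)))
g = ⅚ (g = -1/(15 + 3*(-3)) + 1 = -1/(15 - 9) + 1 = -1/6 + 1 = -1*⅙ + 1 = -⅙ + 1 = ⅚ ≈ 0.83333)
(-35 + P(N))*((g + 7)*(-3)) = (-35 + (-4 - 12))*((⅚ + 7)*(-3)) = (-35 - 16)*((47/6)*(-3)) = -51*(-47/2) = 2397/2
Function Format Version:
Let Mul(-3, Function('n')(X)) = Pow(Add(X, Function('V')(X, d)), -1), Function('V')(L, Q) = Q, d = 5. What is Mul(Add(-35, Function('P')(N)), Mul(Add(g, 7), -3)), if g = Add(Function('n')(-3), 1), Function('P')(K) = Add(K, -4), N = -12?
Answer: Rational(2397, 2) ≈ 1198.5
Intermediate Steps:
Function('P')(K) = Add(-4, K)
Function('n')(X) = Mul(Rational(-1, 3), Pow(Add(5, X), -1)) (Function('n')(X) = Mul(Rational(-1, 3), Pow(Add(X, 5), -1)) = Mul(Rational(-1, 3), Pow(Add(5, X), -1)))
g = Rational(5, 6) (g = Add(Mul(-1, Pow(Add(15, Mul(3, -3)), -1)), 1) = Add(Mul(-1, Pow(Add(15, -9), -1)), 1) = Add(Mul(-1, Pow(6, -1)), 1) = Add(Mul(-1, Rational(1, 6)), 1) = Add(Rational(-1, 6), 1) = Rational(5, 6) ≈ 0.83333)
Mul(Add(-35, Function('P')(N)), Mul(Add(g, 7), -3)) = Mul(Add(-35, Add(-4, -12)), Mul(Add(Rational(5, 6), 7), -3)) = Mul(Add(-35, -16), Mul(Rational(47, 6), -3)) = Mul(-51, Rational(-47, 2)) = Rational(2397, 2)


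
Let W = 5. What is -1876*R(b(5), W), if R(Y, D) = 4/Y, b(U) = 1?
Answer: -7504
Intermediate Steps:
-1876*R(b(5), W) = -7504/1 = -7504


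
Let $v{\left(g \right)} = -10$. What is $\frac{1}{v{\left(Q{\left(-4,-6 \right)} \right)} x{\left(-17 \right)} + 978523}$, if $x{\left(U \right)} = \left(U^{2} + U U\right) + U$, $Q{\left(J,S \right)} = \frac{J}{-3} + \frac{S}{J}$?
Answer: $\frac{1}{972913} \approx 1.0278 \cdot 10^{-6}$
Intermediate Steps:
$Q{\left(J,S \right)} = - \frac{J}{3} + \frac{S}{J}$ ($Q{\left(J,S \right)} = J \left(- \frac{1}{3}\right) + \frac{S}{J} = - \frac{J}{3} + \frac{S}{J}$)
$x{\left(U \right)} = U + 2 U^{2}$ ($x{\left(U \right)} = \left(U^{2} + U^{2}\right) + U = 2 U^{2} + U = U + 2 U^{2}$)
$\frac{1}{v{\left(Q{\left(-4,-6 \right)} \right)} x{\left(-17 \right)} + 978523} = \frac{1}{- 10 \left(- 17 \left(1 + 2 \left(-17\right)\right)\right) + 978523} = \frac{1}{- 10 \left(- 17 \left(1 - 34\right)\right) + 978523} = \frac{1}{- 10 \left(\left(-17\right) \left(-33\right)\right) + 978523} = \frac{1}{\left(-10\right) 561 + 978523} = \frac{1}{-5610 + 978523} = \frac{1}{972913}$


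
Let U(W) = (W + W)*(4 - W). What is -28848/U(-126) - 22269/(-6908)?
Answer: 38700601/9429420 ≈ 4.1042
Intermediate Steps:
U(W) = 2*W*(4 - W) (U(W) = (2*W)*(4 - W) = 2*W*(4 - W))
-28848/U(-126) - 22269/(-6908) = -28848*(-1/(252*(4 - 1*(-126)))) - 22269/(-6908) = -28848*(-1/(252*(4 + 126))) - 22269*(-1/6908) = -28848/(2*(-126)*130) + 22269/6908 = -28848/(-32760) + 22269/6908 = -28848*(-1/32760) + 22269/6908 = 1202/1365 + 22269/6908 = 38700601/9429420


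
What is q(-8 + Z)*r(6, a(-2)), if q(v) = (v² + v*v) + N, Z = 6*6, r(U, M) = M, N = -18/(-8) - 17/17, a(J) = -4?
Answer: -6277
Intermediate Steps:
N = 5/4 (N = -18*(-⅛) - 17*1/17 = 9/4 - 1 = 5/4 ≈ 1.2500)
Z = 36
q(v) = 5/4 + 2*v² (q(v) = (v² + v*v) + 5/4 = (v² + v²) + 5/4 = 2*v² + 5/4 = 5/4 + 2*v²)
q(-8 + Z)*r(6, a(-2)) = (5/4 + 2*(-8 + 36)²)*(-4) = (5/4 + 2*28²)*(-4) = (5/4 + 2*784)*(-4) = (5/4 + 1568)*(-4) = (6277/4)*(-4) = -6277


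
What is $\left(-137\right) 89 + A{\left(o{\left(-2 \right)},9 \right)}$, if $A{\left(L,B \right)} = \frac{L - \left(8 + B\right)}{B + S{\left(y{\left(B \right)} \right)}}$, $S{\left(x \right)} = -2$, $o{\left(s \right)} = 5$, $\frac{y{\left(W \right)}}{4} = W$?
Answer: $- \frac{85363}{7} \approx -12195.0$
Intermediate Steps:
$y{\left(W \right)} = 4 W$
$A{\left(L,B \right)} = \frac{-8 + L - B}{-2 + B}$ ($A{\left(L,B \right)} = \frac{L - \left(8 + B\right)}{B - 2} = \frac{-8 + L - B}{-2 + B}$)
$\left(-137\right) 89 + A{\left(o{\left(-2 \right)},9 \right)} = \left(-137\right) 89 + \frac{-8 + 5 - 9}{-2 + 9} = -12193 + \frac{-8 + 5 - 9}{7} = -12193 + \frac{1}{7} \left(-12\right) = -12193 - \frac{12}{7} = - \frac{85363}{7}$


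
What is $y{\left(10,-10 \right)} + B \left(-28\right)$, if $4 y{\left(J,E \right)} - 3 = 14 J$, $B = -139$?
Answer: $\frac{15711}{4} \approx 3927.8$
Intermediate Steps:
$y{\left(J,E \right)} = \frac{3}{4} + \frac{7 J}{2}$ ($y{\left(J,E \right)} = \frac{3}{4} + \frac{14 J}{4} = \frac{3}{4} + \frac{7 J}{2}$)
$y{\left(10,-10 \right)} + B \left(-28\right) = \left(\frac{3}{4} + \frac{7}{2} \cdot 10\right) - -3892 = \left(\frac{3}{4} + 35\right) + 3892 = \frac{143}{4} + 3892 = \frac{15711}{4}$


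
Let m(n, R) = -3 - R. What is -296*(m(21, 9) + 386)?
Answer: -110704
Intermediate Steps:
-296*(m(21, 9) + 386) = -296*((-3 - 1*9) + 386) = -296*((-3 - 9) + 386) = -296*(-12 + 386) = -296*374 = -110704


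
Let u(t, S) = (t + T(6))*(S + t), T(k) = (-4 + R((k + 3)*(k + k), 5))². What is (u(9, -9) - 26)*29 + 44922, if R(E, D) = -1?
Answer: 44168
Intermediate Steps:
T(k) = 25 (T(k) = (-4 - 1)² = (-5)² = 25)
u(t, S) = (25 + t)*(S + t) (u(t, S) = (t + 25)*(S + t) = (25 + t)*(S + t))
(u(9, -9) - 26)*29 + 44922 = ((9² + 25*(-9) + 25*9 - 9*9) - 26)*29 + 44922 = ((81 - 225 + 225 - 81) - 26)*29 + 44922 = (0 - 26)*29 + 44922 = -26*29 + 44922 = -754 + 44922 = 44168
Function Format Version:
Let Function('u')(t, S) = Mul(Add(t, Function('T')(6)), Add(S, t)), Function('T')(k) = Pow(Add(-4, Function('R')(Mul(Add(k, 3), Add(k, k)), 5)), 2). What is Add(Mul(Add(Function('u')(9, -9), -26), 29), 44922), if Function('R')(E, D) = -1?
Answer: 44168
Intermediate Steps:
Function('T')(k) = 25 (Function('T')(k) = Pow(Add(-4, -1), 2) = Pow(-5, 2) = 25)
Function('u')(t, S) = Mul(Add(25, t), Add(S, t)) (Function('u')(t, S) = Mul(Add(t, 25), Add(S, t)) = Mul(Add(25, t), Add(S, t)))
Add(Mul(Add(Function('u')(9, -9), -26), 29), 44922) = Add(Mul(Add(Add(Pow(9, 2), Mul(25, -9), Mul(25, 9), Mul(-9, 9)), -26), 29), 44922) = Add(Mul(Add(Add(81, -225, 225, -81), -26), 29), 44922) = Add(Mul(Add(0, -26), 29), 44922) = Add(Mul(-26, 29), 44922) = Add(-754, 44922) = 44168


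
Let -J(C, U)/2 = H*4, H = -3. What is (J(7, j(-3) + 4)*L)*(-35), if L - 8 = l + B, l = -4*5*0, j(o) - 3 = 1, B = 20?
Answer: -23520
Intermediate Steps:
j(o) = 4 (j(o) = 3 + 1 = 4)
J(C, U) = 24 (J(C, U) = -(-6)*4 = -2*(-12) = 24)
l = 0 (l = -20*0 = 0)
L = 28 (L = 8 + (0 + 20) = 8 + 20 = 28)
(J(7, j(-3) + 4)*L)*(-35) = (24*28)*(-35) = 672*(-35) = -23520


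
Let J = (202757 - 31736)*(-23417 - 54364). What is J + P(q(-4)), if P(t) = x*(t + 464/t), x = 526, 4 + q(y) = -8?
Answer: -39906633155/3 ≈ -1.3302e+10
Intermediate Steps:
q(y) = -12 (q(y) = -4 - 8 = -12)
P(t) = 526*t + 244064/t (P(t) = 526*(t + 464/t) = 526*t + 244064/t)
J = -13302184401 (J = 171021*(-77781) = -13302184401)
J + P(q(-4)) = -13302184401 + (526*(-12) + 244064/(-12)) = -13302184401 + (-6312 + 244064*(-1/12)) = -13302184401 + (-6312 - 61016/3) = -13302184401 - 79952/3 = -39906633155/3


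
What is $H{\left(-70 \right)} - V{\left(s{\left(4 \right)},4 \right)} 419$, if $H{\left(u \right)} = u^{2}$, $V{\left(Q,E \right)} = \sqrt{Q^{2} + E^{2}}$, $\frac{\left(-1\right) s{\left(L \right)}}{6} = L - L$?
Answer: $3224$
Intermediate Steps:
$s{\left(L \right)} = 0$ ($s{\left(L \right)} = - 6 \left(L - L\right) = \left(-6\right) 0 = 0$)
$V{\left(Q,E \right)} = \sqrt{E^{2} + Q^{2}}$
$H{\left(-70 \right)} - V{\left(s{\left(4 \right)},4 \right)} 419 = \left(-70\right)^{2} - \sqrt{4^{2} + 0^{2}} \cdot 419 = 4900 - \sqrt{16 + 0} \cdot 419 = 4900 - \sqrt{16} \cdot 419 = 4900 - 4 \cdot 419 = 4900 - 1676 = 3224$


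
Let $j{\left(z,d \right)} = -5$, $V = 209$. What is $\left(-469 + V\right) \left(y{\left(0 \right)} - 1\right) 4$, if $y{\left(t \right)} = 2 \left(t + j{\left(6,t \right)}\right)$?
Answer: $11440$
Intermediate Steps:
$y{\left(t \right)} = -10 + 2 t$ ($y{\left(t \right)} = 2 \left(t - 5\right) = 2 \left(-5 + t\right) = -10 + 2 t$)
$\left(-469 + V\right) \left(y{\left(0 \right)} - 1\right) 4 = \left(-469 + 209\right) \left(\left(-10 + 2 \cdot 0\right) - 1\right) 4 = - 260 \left(\left(-10 + 0\right) - 1\right) 4 = - 260 \left(-10 - 1\right) 4 = - 260 \left(\left(-11\right) 4\right) = \left(-260\right) \left(-44\right) = 11440$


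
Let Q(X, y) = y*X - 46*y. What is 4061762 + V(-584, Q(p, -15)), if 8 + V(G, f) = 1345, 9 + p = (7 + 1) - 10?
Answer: 4063099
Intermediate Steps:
p = -11 (p = -9 + ((7 + 1) - 10) = -9 + (8 - 10) = -9 - 2 = -11)
Q(X, y) = -46*y + X*y (Q(X, y) = X*y - 46*y = -46*y + X*y)
V(G, f) = 1337 (V(G, f) = -8 + 1345 = 1337)
4061762 + V(-584, Q(p, -15)) = 4061762 + 1337 = 4063099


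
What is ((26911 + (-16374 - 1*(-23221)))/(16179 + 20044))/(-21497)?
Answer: -33758/778685831 ≈ -4.3353e-5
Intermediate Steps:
((26911 + (-16374 - 1*(-23221)))/(16179 + 20044))/(-21497) = ((26911 + (-16374 + 23221))/36223)*(-1/21497) = ((26911 + 6847)*(1/36223))*(-1/21497) = (33758*(1/36223))*(-1/21497) = (33758/36223)*(-1/21497) = -33758/778685831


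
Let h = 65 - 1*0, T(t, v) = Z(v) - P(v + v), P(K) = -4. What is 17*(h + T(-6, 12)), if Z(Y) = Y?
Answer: 1377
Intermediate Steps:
T(t, v) = 4 + v (T(t, v) = v - 1*(-4) = v + 4 = 4 + v)
h = 65 (h = 65 + 0 = 65)
17*(h + T(-6, 12)) = 17*(65 + (4 + 12)) = 17*(65 + 16) = 17*81 = 1377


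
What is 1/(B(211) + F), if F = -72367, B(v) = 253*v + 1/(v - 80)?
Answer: -131/2486903 ≈ -5.2676e-5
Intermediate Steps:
B(v) = 1/(-80 + v) + 253*v (B(v) = 253*v + 1/(-80 + v) = 1/(-80 + v) + 253*v)
1/(B(211) + F) = 1/((1 - 20240*211 + 253*211²)/(-80 + 211) - 72367) = 1/((1 - 4270640 + 253*44521)/131 - 72367) = 1/((1 - 4270640 + 11263813)/131 - 72367) = 1/((1/131)*6993174 - 72367) = 1/(6993174/131 - 72367) = 1/(-2486903/131) = -131/2486903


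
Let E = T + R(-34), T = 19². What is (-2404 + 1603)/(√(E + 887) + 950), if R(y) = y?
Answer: -380475/450643 + 801*√1214/901286 ≈ -0.81333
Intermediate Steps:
T = 361
E = 327 (E = 361 - 34 = 327)
(-2404 + 1603)/(√(E + 887) + 950) = (-2404 + 1603)/(√(327 + 887) + 950) = -801/(√1214 + 950) = -801/(950 + √1214)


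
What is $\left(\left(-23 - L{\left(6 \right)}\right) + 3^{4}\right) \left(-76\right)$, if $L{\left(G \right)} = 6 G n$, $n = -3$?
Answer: $-12616$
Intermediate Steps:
$L{\left(G \right)} = - 18 G$ ($L{\left(G \right)} = 6 G \left(-3\right) = - 18 G$)
$\left(\left(-23 - L{\left(6 \right)}\right) + 3^{4}\right) \left(-76\right) = \left(\left(-23 - \left(-18\right) 6\right) + 3^{4}\right) \left(-76\right) = \left(\left(-23 - -108\right) + 81\right) \left(-76\right) = \left(\left(-23 + 108\right) + 81\right) \left(-76\right) = \left(85 + 81\right) \left(-76\right) = 166 \left(-76\right) = -12616$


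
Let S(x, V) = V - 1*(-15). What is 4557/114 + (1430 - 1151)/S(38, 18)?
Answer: 20243/418 ≈ 48.428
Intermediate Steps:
S(x, V) = 15 + V (S(x, V) = V + 15 = 15 + V)
4557/114 + (1430 - 1151)/S(38, 18) = 4557/114 + (1430 - 1151)/(15 + 18) = 4557*(1/114) + 279/33 = 1519/38 + 279*(1/33) = 1519/38 + 93/11 = 20243/418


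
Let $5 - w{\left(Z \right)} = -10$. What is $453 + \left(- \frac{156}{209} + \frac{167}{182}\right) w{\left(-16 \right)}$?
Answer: $\frac{17328879}{38038} \approx 455.57$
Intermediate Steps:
$w{\left(Z \right)} = 15$ ($w{\left(Z \right)} = 5 - -10 = 5 + 10 = 15$)
$453 + \left(- \frac{156}{209} + \frac{167}{182}\right) w{\left(-16 \right)} = 453 + \left(- \frac{156}{209} + \frac{167}{182}\right) 15 = 453 + \frac{6511}{38038} \cdot 15 = 453 + \frac{97665}{38038} = \frac{17328879}{38038}$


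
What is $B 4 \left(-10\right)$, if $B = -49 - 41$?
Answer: $3600$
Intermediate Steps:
$B = -90$ ($B = -49 - 41 = -90$)
$B 4 \left(-10\right) = - 90 \cdot 4 \left(-10\right) = \left(-90\right) \left(-40\right) = 3600$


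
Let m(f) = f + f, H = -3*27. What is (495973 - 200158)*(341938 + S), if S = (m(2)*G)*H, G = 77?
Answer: 93770396850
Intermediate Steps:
H = -81
m(f) = 2*f
S = -24948 (S = ((2*2)*77)*(-81) = (4*77)*(-81) = 308*(-81) = -24948)
(495973 - 200158)*(341938 + S) = (495973 - 200158)*(341938 - 24948) = 295815*316990 = 93770396850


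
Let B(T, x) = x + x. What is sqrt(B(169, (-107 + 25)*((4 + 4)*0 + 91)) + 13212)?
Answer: 4*I*sqrt(107) ≈ 41.376*I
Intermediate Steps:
B(T, x) = 2*x
sqrt(B(169, (-107 + 25)*((4 + 4)*0 + 91)) + 13212) = sqrt(2*((-107 + 25)*((4 + 4)*0 + 91)) + 13212) = sqrt(2*(-82*(8*0 + 91)) + 13212) = sqrt(2*(-82*(0 + 91)) + 13212) = sqrt(2*(-82*91) + 13212) = sqrt(2*(-7462) + 13212) = sqrt(-14924 + 13212) = sqrt(-1712) = 4*I*sqrt(107)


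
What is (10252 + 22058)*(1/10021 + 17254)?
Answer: 5586474443850/10021 ≈ 5.5748e+8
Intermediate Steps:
(10252 + 22058)*(1/10021 + 17254) = 32310*(1/10021 + 17254) = 32310*(172902335/10021) = 5586474443850/10021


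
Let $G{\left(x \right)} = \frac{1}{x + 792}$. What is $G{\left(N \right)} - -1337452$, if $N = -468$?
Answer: $\frac{433334449}{324} \approx 1.3375 \cdot 10^{6}$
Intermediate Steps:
$G{\left(x \right)} = \frac{1}{792 + x}$
$G{\left(N \right)} - -1337452 = \frac{1}{792 - 468} - -1337452 = \frac{1}{324} + 1337452 = \frac{433334449}{324}$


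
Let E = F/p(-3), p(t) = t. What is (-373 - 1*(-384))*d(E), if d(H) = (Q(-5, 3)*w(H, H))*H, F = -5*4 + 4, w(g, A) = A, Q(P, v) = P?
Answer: -14080/9 ≈ -1564.4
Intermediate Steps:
F = -16 (F = -20 + 4 = -16)
E = 16/3 (E = -16/(-3) = -16*(-⅓) = 16/3 ≈ 5.3333)
d(H) = -5*H² (d(H) = (-5*H)*H = -5*H²)
(-373 - 1*(-384))*d(E) = (-373 - 1*(-384))*(-5*(16/3)²) = (-373 + 384)*(-5*256/9) = 11*(-1280/9) = -14080/9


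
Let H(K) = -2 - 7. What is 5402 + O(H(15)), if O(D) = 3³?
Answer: 5429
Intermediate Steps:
H(K) = -9
O(D) = 27
5402 + O(H(15)) = 5402 + 27 = 5429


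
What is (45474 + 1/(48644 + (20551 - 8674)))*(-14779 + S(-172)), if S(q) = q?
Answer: -41147124859205/60521 ≈ -6.7988e+8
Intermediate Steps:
(45474 + 1/(48644 + (20551 - 8674)))*(-14779 + S(-172)) = (45474 + 1/(48644 + (20551 - 8674)))*(-14779 - 172) = (45474 + 1/(48644 + 11877))*(-14951) = (45474 + 1/60521)*(-14951) = (2752131955/60521)*(-14951) = -41147124859205/60521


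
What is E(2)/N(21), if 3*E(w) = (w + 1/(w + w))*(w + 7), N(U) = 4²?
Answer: 27/64 ≈ 0.42188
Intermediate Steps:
N(U) = 16
E(w) = (7 + w)*(w + 1/(2*w))/3 (E(w) = ((w + 1/(w + w))*(w + 7))/3 = ((w + 1/(2*w))*(7 + w))/3 = ((7 + w)*(w + 1/(2*w)))/3 = (7 + w)*(w + 1/(2*w))/3)
E(2)/N(21) = ((⅙)*(7 + 2*(1 + 2*2² + 14*2))/2)/16 = ((⅙)*(½)*(7 + 2*(1 + 2*4 + 28)))*(1/16) = ((⅙)*(½)*(7 + 2*(1 + 8 + 28)))*(1/16) = ((⅙)*(½)*(7 + 2*37))*(1/16) = ((⅙)*(½)*(7 + 74))*(1/16) = ((⅙)*(½)*81)*(1/16) = (27/4)*(1/16) = 27/64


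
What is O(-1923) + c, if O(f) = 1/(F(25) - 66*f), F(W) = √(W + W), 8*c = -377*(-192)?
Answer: 72873400384635/8054089337 - 5*√2/16108178674 ≈ 9048.0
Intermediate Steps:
c = 9048 (c = (-377*(-192))/8 = (⅛)*72384 = 9048)
F(W) = √2*√W (F(W) = √(2*W) = √2*√W)
O(f) = 1/(-66*f + 5*√2) (O(f) = 1/(√2*√25 - 66*f) = 1/(√2*5 - 66*f) = 1/(5*√2 - 66*f) = 1/(-66*f + 5*√2))
O(-1923) + c = -1/(-5*√2 + 66*(-1923)) + 9048 = -1/(-5*√2 - 126918) + 9048 = -1/(-126918 - 5*√2) + 9048 = 9048 - 1/(-126918 - 5*√2)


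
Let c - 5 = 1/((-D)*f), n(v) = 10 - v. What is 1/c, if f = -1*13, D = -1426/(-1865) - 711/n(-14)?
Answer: 5597761/27973885 ≈ 0.20011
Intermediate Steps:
D = -430597/14920 (D = -1426/(-1865) - 711/(10 - 1*(-14)) = -1426*(-1/1865) - 711/(10 + 14) = 1426/1865 - 711/24 = 1426/1865 - 711*1/24 = 1426/1865 - 237/8 = -430597/14920 ≈ -28.860)
f = -13
c = 27973885/5597761 (c = 5 + 1/(-1*(-430597/14920)*(-13)) = 5 + 1/((430597/14920)*(-13)) = 5 + 1/(-5597761/14920) = 5 - 14920/5597761 = 27973885/5597761 ≈ 4.9973)
1/c = 1/(27973885/5597761) = 5597761/27973885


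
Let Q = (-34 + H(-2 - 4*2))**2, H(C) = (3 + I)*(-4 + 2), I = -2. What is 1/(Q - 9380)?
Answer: -1/8084 ≈ -0.00012370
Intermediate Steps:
H(C) = -2 (H(C) = (3 - 2)*(-4 + 2) = 1*(-2) = -2)
Q = 1296 (Q = (-34 - 2)**2 = (-36)**2 = 1296)
1/(Q - 9380) = 1/(1296 - 9380) = 1/(-8084) = -1/8084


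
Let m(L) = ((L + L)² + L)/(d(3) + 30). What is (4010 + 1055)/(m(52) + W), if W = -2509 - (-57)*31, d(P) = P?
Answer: -15195/1238 ≈ -12.274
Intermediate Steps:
W = -742 (W = -2509 - 1*(-1767) = -2509 + 1767 = -742)
m(L) = L/33 + 4*L²/33 (m(L) = ((L + L)² + L)/(3 + 30) = ((2*L)² + L)/33 = (4*L² + L)*(1/33) = (L + 4*L²)*(1/33) = L/33 + 4*L²/33)
(4010 + 1055)/(m(52) + W) = (4010 + 1055)/((1/33)*52*(1 + 4*52) - 742) = 5065/((1/33)*52*(1 + 208) - 742) = 5065/((1/33)*52*209 - 742) = 5065/(988/3 - 742) = 5065/(-1238/3) = 5065*(-3/1238) = -15195/1238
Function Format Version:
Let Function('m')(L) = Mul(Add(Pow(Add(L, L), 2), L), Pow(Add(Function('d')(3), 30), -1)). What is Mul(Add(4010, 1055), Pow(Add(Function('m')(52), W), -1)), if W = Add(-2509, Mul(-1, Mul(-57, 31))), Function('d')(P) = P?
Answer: Rational(-15195, 1238) ≈ -12.274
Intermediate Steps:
W = -742 (W = Add(-2509, Mul(-1, -1767)) = Add(-2509, 1767) = -742)
Function('m')(L) = Add(Mul(Rational(1, 33), L), Mul(Rational(4, 33), Pow(L, 2))) (Function('m')(L) = Mul(Add(Pow(Add(L, L), 2), L), Pow(Add(3, 30), -1)) = Mul(Add(Pow(Mul(2, L), 2), L), Pow(33, -1)) = Mul(Add(Mul(4, Pow(L, 2)), L), Rational(1, 33)) = Mul(Add(L, Mul(4, Pow(L, 2))), Rational(1, 33)) = Add(Mul(Rational(1, 33), L), Mul(Rational(4, 33), Pow(L, 2))))
Mul(Add(4010, 1055), Pow(Add(Function('m')(52), W), -1)) = Mul(Add(4010, 1055), Pow(Add(Mul(Rational(1, 33), 52, Add(1, Mul(4, 52))), -742), -1)) = Mul(5065, Pow(Add(Mul(Rational(1, 33), 52, Add(1, 208)), -742), -1)) = Mul(5065, Pow(Add(Mul(Rational(1, 33), 52, 209), -742), -1)) = Mul(5065, Pow(Add(Rational(988, 3), -742), -1)) = Mul(5065, Pow(Rational(-1238, 3), -1)) = Mul(5065, Rational(-3, 1238)) = Rational(-15195, 1238)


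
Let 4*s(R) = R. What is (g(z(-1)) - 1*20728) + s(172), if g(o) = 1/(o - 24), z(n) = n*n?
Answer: -475756/23 ≈ -20685.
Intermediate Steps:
z(n) = n²
g(o) = 1/(-24 + o)
s(R) = R/4
(g(z(-1)) - 1*20728) + s(172) = (1/(-24 + (-1)²) - 1*20728) + (¼)*172 = (1/(-24 + 1) - 20728) + 43 = (1/(-23) - 20728) + 43 = (-1/23 - 20728) + 43 = -476745/23 + 43 = -475756/23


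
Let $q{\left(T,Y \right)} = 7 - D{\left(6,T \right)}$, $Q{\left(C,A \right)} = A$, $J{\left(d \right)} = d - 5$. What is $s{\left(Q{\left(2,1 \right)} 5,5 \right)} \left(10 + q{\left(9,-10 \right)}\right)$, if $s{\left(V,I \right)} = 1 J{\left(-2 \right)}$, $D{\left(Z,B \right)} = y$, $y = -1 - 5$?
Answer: $-161$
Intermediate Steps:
$J{\left(d \right)} = -5 + d$
$y = -6$
$D{\left(Z,B \right)} = -6$
$s{\left(V,I \right)} = -7$ ($s{\left(V,I \right)} = 1 \left(-5 - 2\right) = 1 \left(-7\right) = -7$)
$q{\left(T,Y \right)} = 13$ ($q{\left(T,Y \right)} = 7 - -6 = 7 + 6 = 13$)
$s{\left(Q{\left(2,1 \right)} 5,5 \right)} \left(10 + q{\left(9,-10 \right)}\right) = - 7 \left(10 + 13\right) = \left(-7\right) 23 = -161$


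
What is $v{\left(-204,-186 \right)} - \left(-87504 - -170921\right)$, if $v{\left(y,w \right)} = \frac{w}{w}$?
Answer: $-83416$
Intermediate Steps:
$v{\left(y,w \right)} = 1$
$v{\left(-204,-186 \right)} - \left(-87504 - -170921\right) = 1 - \left(-87504 - -170921\right) = 1 - \left(-87504 + 170921\right) = 1 - 83417 = -83416$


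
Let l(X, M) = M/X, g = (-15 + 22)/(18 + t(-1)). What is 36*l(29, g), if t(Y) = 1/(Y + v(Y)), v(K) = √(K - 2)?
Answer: 17892/36569 + 252*I*√3/36569 ≈ 0.48927 + 0.011936*I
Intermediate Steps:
v(K) = √(-2 + K)
t(Y) = 1/(Y + √(-2 + Y))
g = 7/(18 + 1/(-1 + I*√3)) (g = (-15 + 22)/(18 + 1/(-1 + √(-2 - 1))) = 7/(18 + 1/(-1 + √(-3))) = 7/(18 + 1/(-1 + I*√3)) ≈ 0.39413 + 0.0096149*I)
36*l(29, g) = 36*((497/1261 + 7*I*√3/1261)/29) = 36*((497/1261 + 7*I*√3/1261)*(1/29)) = 36*(497/36569 + 7*I*√3/36569) = 17892/36569 + 252*I*√3/36569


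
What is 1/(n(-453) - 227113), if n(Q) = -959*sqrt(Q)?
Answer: I/(-227113*I + 959*sqrt(453)) ≈ -4.3678e-6 + 3.9255e-7*I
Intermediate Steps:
1/(n(-453) - 227113) = 1/(-959*I*sqrt(453) - 227113) = 1/(-227113 - 959*I*sqrt(453))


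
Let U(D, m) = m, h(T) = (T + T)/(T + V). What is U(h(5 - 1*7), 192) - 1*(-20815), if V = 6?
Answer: 21007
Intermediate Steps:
h(T) = 2*T/(6 + T) (h(T) = (T + T)/(T + 6) = (2*T)/(6 + T) = 2*T/(6 + T))
U(h(5 - 1*7), 192) - 1*(-20815) = 192 - 1*(-20815) = 192 + 20815 = 21007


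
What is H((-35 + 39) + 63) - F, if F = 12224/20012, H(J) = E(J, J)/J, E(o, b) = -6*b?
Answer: -33074/5003 ≈ -6.6108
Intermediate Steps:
H(J) = -6 (H(J) = (-6*J)/J = -6)
F = 3056/5003 (F = 12224*(1/20012) = 3056/5003 ≈ 0.61083)
H((-35 + 39) + 63) - F = -6 - 1*3056/5003 = -6 - 3056/5003 = -33074/5003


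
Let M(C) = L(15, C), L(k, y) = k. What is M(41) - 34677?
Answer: -34662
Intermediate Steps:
M(C) = 15
M(41) - 34677 = 15 - 34677 = -34662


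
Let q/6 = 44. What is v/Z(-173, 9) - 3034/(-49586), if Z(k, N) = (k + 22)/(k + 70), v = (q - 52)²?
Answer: 114772778043/3743743 ≈ 30657.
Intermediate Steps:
q = 264 (q = 6*44 = 264)
v = 44944 (v = (264 - 52)² = 212² = 44944)
Z(k, N) = (22 + k)/(70 + k)
v/Z(-173, 9) - 3034/(-49586) = 44944/(((22 - 173)/(70 - 173))) - 3034/(-49586) = 44944/((-151/(-103))) - 3034*(-1/49586) = 44944/((-1/103*(-151))) + 1517/24793 = 44944/(151/103) + 1517/24793 = 44944*(103/151) + 1517/24793 = 4629232/151 + 1517/24793 = 114772778043/3743743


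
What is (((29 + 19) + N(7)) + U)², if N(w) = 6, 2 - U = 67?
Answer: 121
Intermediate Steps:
U = -65 (U = 2 - 1*67 = 2 - 67 = -65)
(((29 + 19) + N(7)) + U)² = (((29 + 19) + 6) - 65)² = ((48 + 6) - 65)² = (54 - 65)² = (-11)² = 121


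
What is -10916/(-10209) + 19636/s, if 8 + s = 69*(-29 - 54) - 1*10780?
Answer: -6728728/56200545 ≈ -0.11973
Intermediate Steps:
s = -16515 (s = -8 + (69*(-29 - 54) - 1*10780) = -8 + (69*(-83) - 10780) = -8 + (-5727 - 10780) = -8 - 16507 = -16515)
-10916/(-10209) + 19636/s = -10916/(-10209) + 19636/(-16515) = -10916*(-1/10209) + 19636*(-1/16515) = 10916/10209 - 19636/16515 = -6728728/56200545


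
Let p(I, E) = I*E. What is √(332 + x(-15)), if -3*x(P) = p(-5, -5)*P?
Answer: √457 ≈ 21.378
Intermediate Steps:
p(I, E) = E*I
x(P) = -25*P/3 (x(P) = -(-5*(-5))*P/3 = -25*P/3)
√(332 + x(-15)) = √(332 - 25/3*(-15)) = √(332 + 125) = √457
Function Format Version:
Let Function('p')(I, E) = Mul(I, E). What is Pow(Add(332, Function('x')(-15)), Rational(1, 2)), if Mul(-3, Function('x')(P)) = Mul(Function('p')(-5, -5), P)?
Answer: Pow(457, Rational(1, 2)) ≈ 21.378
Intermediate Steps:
Function('p')(I, E) = Mul(E, I)
Function('x')(P) = Mul(Rational(-25, 3), P) (Function('x')(P) = Mul(Rational(-1, 3), Mul(Mul(-5, -5), P)) = Mul(Rational(-1, 3), Mul(25, P)) = Mul(Rational(-25, 3), P))
Pow(Add(332, Function('x')(-15)), Rational(1, 2)) = Pow(Add(332, Mul(Rational(-25, 3), -15)), Rational(1, 2)) = Pow(Add(332, 125), Rational(1, 2)) = Pow(457, Rational(1, 2))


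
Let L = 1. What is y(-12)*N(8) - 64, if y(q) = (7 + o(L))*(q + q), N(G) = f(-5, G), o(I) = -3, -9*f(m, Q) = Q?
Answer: 64/3 ≈ 21.333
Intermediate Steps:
f(m, Q) = -Q/9
N(G) = -G/9
y(q) = 8*q (y(q) = (7 - 3)*(q + q) = 4*(2*q) = 8*q)
y(-12)*N(8) - 64 = (8*(-12))*(-1/9*8) - 64 = -96*(-8/9) - 64 = 256/3 - 64 = 64/3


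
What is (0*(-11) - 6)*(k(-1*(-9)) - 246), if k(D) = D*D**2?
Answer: -2898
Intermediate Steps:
k(D) = D**3
(0*(-11) - 6)*(k(-1*(-9)) - 246) = (0*(-11) - 6)*((-1*(-9))**3 - 246) = (0 - 6)*(9**3 - 246) = -6*(729 - 246) = -6*483 = -2898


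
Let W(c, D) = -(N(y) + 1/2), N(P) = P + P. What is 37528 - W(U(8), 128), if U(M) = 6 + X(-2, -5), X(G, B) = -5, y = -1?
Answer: 75053/2 ≈ 37527.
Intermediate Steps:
U(M) = 1 (U(M) = 6 - 5 = 1)
N(P) = 2*P
W(c, D) = 3/2 (W(c, D) = -(2*(-1) + 1/2) = -(-2 + ½) = -1*(-3/2) = 3/2)
37528 - W(U(8), 128) = 37528 - 1*3/2 = 37528 - 3/2 = 75053/2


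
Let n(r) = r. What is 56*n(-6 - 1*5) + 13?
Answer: -603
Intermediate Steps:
56*n(-6 - 1*5) + 13 = 56*(-6 - 1*5) + 13 = 56*(-6 - 5) + 13 = 56*(-11) + 13 = -616 + 13 = -603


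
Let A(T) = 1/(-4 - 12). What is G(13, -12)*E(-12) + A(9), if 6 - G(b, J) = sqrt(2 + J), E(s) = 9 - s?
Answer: 2015/16 - 21*I*sqrt(10) ≈ 125.94 - 66.408*I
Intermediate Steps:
A(T) = -1/16 (A(T) = 1/(-16) = -1/16)
G(b, J) = 6 - sqrt(2 + J)
G(13, -12)*E(-12) + A(9) = (6 - sqrt(2 - 12))*(9 - 1*(-12)) - 1/16 = (6 - sqrt(-10))*(9 + 12) - 1/16 = (6 - I*sqrt(10))*21 - 1/16 = (126 - 21*I*sqrt(10)) - 1/16 = 2015/16 - 21*I*sqrt(10)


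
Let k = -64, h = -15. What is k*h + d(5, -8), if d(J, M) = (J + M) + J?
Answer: 962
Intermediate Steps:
d(J, M) = M + 2*J
k*h + d(5, -8) = -64*(-15) + (-8 + 2*5) = 960 + (-8 + 10) = 960 + 2 = 962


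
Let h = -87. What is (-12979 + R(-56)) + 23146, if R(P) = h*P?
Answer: 15039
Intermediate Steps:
R(P) = -87*P
(-12979 + R(-56)) + 23146 = (-12979 - 87*(-56)) + 23146 = (-12979 + 4872) + 23146 = -8107 + 23146 = 15039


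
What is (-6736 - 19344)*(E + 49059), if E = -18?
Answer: -1278989280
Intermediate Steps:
(-6736 - 19344)*(E + 49059) = (-6736 - 19344)*(-18 + 49059) = -26080*49041 = -1278989280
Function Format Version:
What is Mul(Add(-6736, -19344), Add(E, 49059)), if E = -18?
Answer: -1278989280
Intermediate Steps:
Mul(Add(-6736, -19344), Add(E, 49059)) = Mul(Add(-6736, -19344), Add(-18, 49059)) = Mul(-26080, 49041) = -1278989280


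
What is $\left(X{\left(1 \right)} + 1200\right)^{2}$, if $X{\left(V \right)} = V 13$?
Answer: $1471369$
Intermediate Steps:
$X{\left(V \right)} = 13 V$
$\left(X{\left(1 \right)} + 1200\right)^{2} = \left(13 \cdot 1 + 1200\right)^{2} = \left(13 + 1200\right)^{2} = 1213^{2} = 1471369$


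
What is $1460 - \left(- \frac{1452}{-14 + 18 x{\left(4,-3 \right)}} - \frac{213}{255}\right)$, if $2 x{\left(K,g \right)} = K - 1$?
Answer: $\frac{1737643}{1105} \approx 1572.5$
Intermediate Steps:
$x{\left(K,g \right)} = - \frac{1}{2} + \frac{K}{2}$ ($x{\left(K,g \right)} = \frac{K - 1}{2} = \frac{-1 + K}{2} = - \frac{1}{2} + \frac{K}{2}$)
$1460 - \left(- \frac{1452}{-14 + 18 x{\left(4,-3 \right)}} - \frac{213}{255}\right) = 1460 - \left(- \frac{1452}{-14 + 18 \left(- \frac{1}{2} + \frac{1}{2} \cdot 4\right)} - \frac{213}{255}\right) = 1460 - \left(- \frac{1452}{-14 + 18 \left(- \frac{1}{2} + 2\right)} - \frac{71}{85}\right) = 1460 - \left(- \frac{1452}{-14 + 18 \cdot \frac{3}{2}} - \frac{71}{85}\right) = 1460 - \left(- \frac{1452}{-14 + 27} - \frac{71}{85}\right) = 1460 - \left(- \frac{1452}{13} - \frac{71}{85}\right) = 1460 - - \frac{124343}{1105} = 1460 + \frac{124343}{1105} = \frac{1737643}{1105}$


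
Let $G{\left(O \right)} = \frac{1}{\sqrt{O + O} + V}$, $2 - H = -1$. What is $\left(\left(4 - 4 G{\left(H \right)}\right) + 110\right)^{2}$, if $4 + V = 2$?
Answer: $12124 - 440 \sqrt{6} \approx 11046.0$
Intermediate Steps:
$H = 3$ ($H = 2 - -1 = 2 + 1 = 3$)
$V = -2$ ($V = -4 + 2 = -2$)
$G{\left(O \right)} = \frac{1}{-2 + \sqrt{2} \sqrt{O}}$ ($G{\left(O \right)} = \frac{1}{\sqrt{O + O} - 2} = \frac{1}{\sqrt{2 O} - 2} = \frac{1}{\sqrt{2} \sqrt{O} - 2} = \frac{1}{-2 + \sqrt{2} \sqrt{O}}$)
$\left(\left(4 - 4 G{\left(H \right)}\right) + 110\right)^{2} = \left(\left(4 - \frac{4}{-2 + \sqrt{2} \sqrt{3}}\right) + 110\right)^{2} = \left(\left(4 - \frac{4}{-2 + \sqrt{6}}\right) + 110\right)^{2} = \left(114 - \frac{4}{-2 + \sqrt{6}}\right)^{2}$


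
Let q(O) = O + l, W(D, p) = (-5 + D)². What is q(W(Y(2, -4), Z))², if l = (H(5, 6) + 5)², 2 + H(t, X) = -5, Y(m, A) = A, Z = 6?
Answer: 7225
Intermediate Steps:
H(t, X) = -7 (H(t, X) = -2 - 5 = -7)
l = 4 (l = (-7 + 5)² = (-2)² = 4)
q(O) = 4 + O (q(O) = O + 4 = 4 + O)
q(W(Y(2, -4), Z))² = (4 + (-5 - 4)²)² = (4 + (-9)²)² = (4 + 81)² = 85² = 7225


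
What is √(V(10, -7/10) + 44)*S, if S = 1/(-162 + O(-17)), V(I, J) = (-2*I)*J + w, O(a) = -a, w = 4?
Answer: -√62/145 ≈ -0.054304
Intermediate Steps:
V(I, J) = 4 - 2*I*J (V(I, J) = (-2*I)*J + 4 = -2*I*J + 4 = 4 - 2*I*J)
S = -1/145 (S = 1/(-162 - 1*(-17)) = 1/(-162 + 17) = 1/(-145) = -1/145 ≈ -0.0068966)
√(V(10, -7/10) + 44)*S = √((4 - 2*10*(-7/10)) + 44)*(-1/145) = √((4 + 14) + 44)*(-1/145) = √(18 + 44)*(-1/145) = √62*(-1/145) = -√62/145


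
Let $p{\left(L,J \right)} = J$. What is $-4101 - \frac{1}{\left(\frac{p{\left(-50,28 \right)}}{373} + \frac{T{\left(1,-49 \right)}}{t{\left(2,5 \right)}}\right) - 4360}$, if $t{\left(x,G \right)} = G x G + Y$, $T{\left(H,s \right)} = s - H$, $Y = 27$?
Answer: $- \frac{513609432733}{125240054} \approx -4101.0$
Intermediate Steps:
$t{\left(x,G \right)} = 27 + x G^{2}$ ($t{\left(x,G \right)} = G x G + 27 = x G^{2} + 27 = 27 + x G^{2}$)
$-4101 - \frac{1}{\left(\frac{p{\left(-50,28 \right)}}{373} + \frac{T{\left(1,-49 \right)}}{t{\left(2,5 \right)}}\right) - 4360} = -4101 - \frac{1}{\left(\frac{28}{373} + \frac{-49 - 1}{27 + 2 \cdot 5^{2}}\right) - 4360} = -4101 - \frac{1}{\left(28 \cdot \frac{1}{373} + \frac{-49 - 1}{27 + 2 \cdot 25}\right) - 4360} = -4101 - \frac{1}{\left(\frac{28}{373} - \frac{50}{27 + 50}\right) - 4360} = -4101 - \frac{1}{\left(\frac{28}{373} - \frac{50}{77}\right) - 4360} = -4101 - \frac{1}{- \frac{16494}{28721} - 4360} = -4101 - \frac{1}{- \frac{125240054}{28721}} = -4101 - - \frac{28721}{125240054} = -4101 + \frac{28721}{125240054} = - \frac{513609432733}{125240054}$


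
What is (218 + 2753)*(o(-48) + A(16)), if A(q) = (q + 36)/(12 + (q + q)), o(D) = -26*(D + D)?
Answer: 81610399/11 ≈ 7.4191e+6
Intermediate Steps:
o(D) = -52*D
A(q) = (36 + q)/(12 + 2*q)
(218 + 2753)*(o(-48) + A(16)) = (218 + 2753)*(-52*(-48) + (36 + 16)/(2*(6 + 16))) = 2971*(2496 + (1/2)*52/22) = 2971*(2496 + (1/2)*(1/22)*52) = 2971*(2496 + 13/11) = 2971*(27469/11) = 81610399/11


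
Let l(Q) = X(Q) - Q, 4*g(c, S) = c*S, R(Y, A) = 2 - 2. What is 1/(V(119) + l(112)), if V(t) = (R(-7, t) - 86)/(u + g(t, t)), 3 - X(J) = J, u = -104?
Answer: -13745/3037989 ≈ -0.0045244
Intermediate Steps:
X(J) = 3 - J
R(Y, A) = 0
g(c, S) = S*c/4 (g(c, S) = (c*S)/4 = (S*c)/4 = S*c/4)
l(Q) = 3 - 2*Q (l(Q) = (3 - Q) - Q = 3 - 2*Q)
V(t) = -86/(-104 + t**2/4) (V(t) = (0 - 86)/(-104 + t*t/4) = -86/(-104 + t**2/4))
1/(V(119) + l(112)) = 1/(-344/(-416 + 119**2) + (3 - 2*112)) = 1/(-344/(-416 + 14161) + (3 - 224)) = 1/(-344/13745 - 221) = 1/(-3037989/13745) = -13745/3037989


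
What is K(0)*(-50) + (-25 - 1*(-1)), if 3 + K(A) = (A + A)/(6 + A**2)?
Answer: 126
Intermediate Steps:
K(A) = -3 + 2*A/(6 + A**2) (K(A) = -3 + (A + A)/(6 + A**2) = -3 + (2*A)/(6 + A**2) = -3 + 2*A/(6 + A**2))
K(0)*(-50) + (-25 - 1*(-1)) = ((-18 - 3*0**2 + 2*0)/(6 + 0**2))*(-50) + (-25 - 1*(-1)) = ((-18 - 3*0 + 0)/(6 + 0))*(-50) + (-25 + 1) = ((-18 + 0 + 0)/6)*(-50) - 24 = ((1/6)*(-18))*(-50) - 24 = -3*(-50) - 24 = 150 - 24 = 126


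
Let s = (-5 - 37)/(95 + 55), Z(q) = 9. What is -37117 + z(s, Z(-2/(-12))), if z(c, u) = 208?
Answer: -36909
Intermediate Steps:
s = -7/25 (s = -42/150 = -42*1/150 = -7/25 ≈ -0.28000)
-37117 + z(s, Z(-2/(-12))) = -37117 + 208 = -36909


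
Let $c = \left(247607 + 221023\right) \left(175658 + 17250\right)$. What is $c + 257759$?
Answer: $90402733799$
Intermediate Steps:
$c = 90402476040$ ($c = 468630 \cdot 192908 = 90402476040$)
$c + 257759 = 90402476040 + 257759 = 90402733799$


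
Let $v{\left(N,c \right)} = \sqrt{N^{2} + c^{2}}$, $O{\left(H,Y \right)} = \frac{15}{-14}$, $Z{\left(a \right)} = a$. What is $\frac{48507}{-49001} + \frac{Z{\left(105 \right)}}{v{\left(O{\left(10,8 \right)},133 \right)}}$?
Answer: $- \frac{2553}{2579} + \frac{1470 \sqrt{3467269}}{3467269} \approx -0.20047$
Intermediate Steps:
$O{\left(H,Y \right)} = - \frac{15}{14}$ ($O{\left(H,Y \right)} = 15 \left(- \frac{1}{14}\right) = - \frac{15}{14}$)
$\frac{48507}{-49001} + \frac{Z{\left(105 \right)}}{v{\left(O{\left(10,8 \right)},133 \right)}} = \frac{48507}{-49001} + \frac{105}{\sqrt{\left(- \frac{15}{14}\right)^{2} + 133^{2}}} = 48507 \left(- \frac{1}{49001}\right) + \frac{105}{\sqrt{\frac{225}{196} + 17689}} = - \frac{2553}{2579} + \frac{105}{\sqrt{\frac{3467269}{196}}} = - \frac{2553}{2579} + \frac{105}{\frac{1}{14} \sqrt{3467269}} = - \frac{2553}{2579} + 105 \frac{14 \sqrt{3467269}}{3467269} = - \frac{2553}{2579} + \frac{1470 \sqrt{3467269}}{3467269}$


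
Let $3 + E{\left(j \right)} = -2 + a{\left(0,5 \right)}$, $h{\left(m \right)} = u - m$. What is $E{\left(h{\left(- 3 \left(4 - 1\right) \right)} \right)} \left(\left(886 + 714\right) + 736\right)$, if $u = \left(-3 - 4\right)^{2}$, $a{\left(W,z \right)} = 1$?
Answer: $-9344$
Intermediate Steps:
$u = 49$ ($u = \left(-7\right)^{2} = 49$)
$h{\left(m \right)} = 49 - m$
$E{\left(j \right)} = -4$ ($E{\left(j \right)} = -3 + \left(-2 + 1\right) = -3 - 1 = -4$)
$E{\left(h{\left(- 3 \left(4 - 1\right) \right)} \right)} \left(\left(886 + 714\right) + 736\right) = - 4 \left(\left(886 + 714\right) + 736\right) = - 4 \left(1600 + 736\right) = \left(-4\right) 2336 = -9344$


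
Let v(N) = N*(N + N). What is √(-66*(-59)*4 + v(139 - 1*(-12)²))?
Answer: √15626 ≈ 125.00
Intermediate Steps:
v(N) = 2*N² (v(N) = N*(2*N) = 2*N²)
√(-66*(-59)*4 + v(139 - 1*(-12)²)) = √(-66*(-59)*4 + 2*(139 - 1*(-12)²)²) = √(3894*4 + 2*(139 - 1*144)²) = √(15576 + 2*(139 - 144)²) = √(15576 + 2*(-5)²) = √(15576 + 2*25) = √(15576 + 50) = √15626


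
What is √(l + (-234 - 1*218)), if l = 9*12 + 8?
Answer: 4*I*√21 ≈ 18.33*I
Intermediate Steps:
l = 116 (l = 108 + 8 = 116)
√(l + (-234 - 1*218)) = √(116 + (-234 - 1*218)) = √(116 + (-234 - 218)) = √(116 - 452) = √(-336) = 4*I*√21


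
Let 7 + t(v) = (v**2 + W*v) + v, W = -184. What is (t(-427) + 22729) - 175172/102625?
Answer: 29062403828/102625 ≈ 2.8319e+5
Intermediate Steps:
t(v) = -7 + v**2 - 183*v (t(v) = -7 + ((v**2 - 184*v) + v) = -7 + (v**2 - 183*v) = -7 + v**2 - 183*v)
(t(-427) + 22729) - 175172/102625 = ((-7 + (-427)**2 - 183*(-427)) + 22729) - 175172/102625 = ((-7 + 182329 + 78141) + 22729) - 175172/102625 = (260463 + 22729) - 1*175172/102625 = 283192 - 175172/102625 = 29062403828/102625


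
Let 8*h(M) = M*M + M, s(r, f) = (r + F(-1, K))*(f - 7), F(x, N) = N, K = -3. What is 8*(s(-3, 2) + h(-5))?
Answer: 260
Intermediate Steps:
s(r, f) = (-7 + f)*(-3 + r) (s(r, f) = (r - 3)*(f - 7) = (-3 + r)*(-7 + f) = (-7 + f)*(-3 + r))
h(M) = M/8 + M**2/8 (h(M) = (M*M + M)/8 = (M**2 + M)/8 = (M + M**2)/8 = M/8 + M**2/8)
8*(s(-3, 2) + h(-5)) = 8*((21 - 7*(-3) - 3*2 + 2*(-3)) + (1/8)*(-5)*(1 - 5)) = 8*((21 + 21 - 6 - 6) + (1/8)*(-5)*(-4)) = 8*(30 + 5/2) = 8*(65/2) = 260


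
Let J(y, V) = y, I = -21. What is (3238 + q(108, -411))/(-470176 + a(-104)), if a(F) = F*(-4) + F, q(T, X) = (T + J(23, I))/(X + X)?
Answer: -2661505/386228208 ≈ -0.0068910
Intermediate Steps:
q(T, X) = (23 + T)/(2*X) (q(T, X) = (T + 23)/(X + X) = (23 + T)/((2*X)) = (23 + T)*(1/(2*X)) = (23 + T)/(2*X))
a(F) = -3*F (a(F) = -4*F + F = -3*F)
(3238 + q(108, -411))/(-470176 + a(-104)) = (3238 + (½)*(23 + 108)/(-411))/(-470176 - 3*(-104)) = (3238 + (½)*(-1/411)*131)/(-470176 + 312) = (3238 - 131/822)/(-469864) = (2661505/822)*(-1/469864) = -2661505/386228208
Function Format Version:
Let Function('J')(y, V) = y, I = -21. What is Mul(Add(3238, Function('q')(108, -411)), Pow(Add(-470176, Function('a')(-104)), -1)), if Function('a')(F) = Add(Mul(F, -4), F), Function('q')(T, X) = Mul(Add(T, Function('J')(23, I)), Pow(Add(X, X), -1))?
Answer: Rational(-2661505, 386228208) ≈ -0.0068910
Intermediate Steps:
Function('q')(T, X) = Mul(Rational(1, 2), Pow(X, -1), Add(23, T)) (Function('q')(T, X) = Mul(Add(T, 23), Pow(Add(X, X), -1)) = Mul(Add(23, T), Pow(Mul(2, X), -1)) = Mul(Add(23, T), Mul(Rational(1, 2), Pow(X, -1))) = Mul(Rational(1, 2), Pow(X, -1), Add(23, T)))
Function('a')(F) = Mul(-3, F) (Function('a')(F) = Add(Mul(-4, F), F) = Mul(-3, F))
Mul(Add(3238, Function('q')(108, -411)), Pow(Add(-470176, Function('a')(-104)), -1)) = Mul(Add(3238, Mul(Rational(1, 2), Pow(-411, -1), Add(23, 108))), Pow(Add(-470176, Mul(-3, -104)), -1)) = Mul(Add(3238, Mul(Rational(1, 2), Rational(-1, 411), 131)), Pow(Add(-470176, 312), -1)) = Mul(Add(3238, Rational(-131, 822)), Pow(-469864, -1)) = Mul(Rational(2661505, 822), Rational(-1, 469864)) = Rational(-2661505, 386228208)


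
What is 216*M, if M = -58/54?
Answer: -232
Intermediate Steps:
M = -29/27 (M = -58*1/54 = -29/27 ≈ -1.0741)
216*M = 216*(-29/27) = -232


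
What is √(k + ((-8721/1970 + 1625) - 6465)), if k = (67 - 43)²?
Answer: I*√16565337970/1970 ≈ 65.333*I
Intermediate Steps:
k = 576 (k = 24² = 576)
√(k + ((-8721/1970 + 1625) - 6465)) = √(576 + ((-8721/1970 + 1625) - 6465)) = √(576 + (3192529/1970 - 6465)) = √(576 - 9543521/1970) = √(-8408801/1970) = I*√16565337970/1970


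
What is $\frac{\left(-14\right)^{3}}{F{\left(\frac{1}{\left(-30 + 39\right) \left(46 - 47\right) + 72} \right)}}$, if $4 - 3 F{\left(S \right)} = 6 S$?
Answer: $- \frac{86436}{41} \approx -2108.2$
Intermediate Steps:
$F{\left(S \right)} = \frac{4}{3} - 2 S$ ($F{\left(S \right)} = \frac{4}{3} - \frac{6 S}{3} = \frac{4}{3} - 2 S$)
$\frac{\left(-14\right)^{3}}{F{\left(\frac{1}{\left(-30 + 39\right) \left(46 - 47\right) + 72} \right)}} = \frac{\left(-14\right)^{3}}{\frac{4}{3} - \frac{2}{\left(-30 + 39\right) \left(46 - 47\right) + 72}} = - \frac{2744}{\frac{4}{3} - \frac{2}{9 \left(-1\right) + 72}} = - \frac{2744}{\frac{4}{3} - \frac{2}{-9 + 72}} = - \frac{2744}{\frac{4}{3} - \frac{2}{63}} = - \frac{2744}{\frac{82}{63}} = \left(-2744\right) \frac{63}{82} = - \frac{86436}{41}$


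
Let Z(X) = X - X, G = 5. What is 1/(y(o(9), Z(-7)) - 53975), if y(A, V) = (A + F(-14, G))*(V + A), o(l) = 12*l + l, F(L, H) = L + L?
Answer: -1/43562 ≈ -2.2956e-5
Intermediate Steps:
F(L, H) = 2*L
o(l) = 13*l
Z(X) = 0
y(A, V) = (-28 + A)*(A + V) (y(A, V) = (A + 2*(-14))*(V + A) = (A - 28)*(A + V) = (-28 + A)*(A + V))
1/(y(o(9), Z(-7)) - 53975) = 1/(((13*9)² - 364*9 - 28*0 + (13*9)*0) - 53975) = 1/((117² - 28*117 + 0 + 117*0) - 53975) = 1/((13689 - 3276 + 0 + 0) - 53975) = 1/(10413 - 53975) = 1/(-43562) = -1/43562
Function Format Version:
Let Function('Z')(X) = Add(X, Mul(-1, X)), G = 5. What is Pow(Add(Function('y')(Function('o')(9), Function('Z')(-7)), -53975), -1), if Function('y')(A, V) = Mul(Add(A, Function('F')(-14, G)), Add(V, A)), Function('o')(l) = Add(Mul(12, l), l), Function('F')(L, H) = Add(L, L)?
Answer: Rational(-1, 43562) ≈ -2.2956e-5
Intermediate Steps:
Function('F')(L, H) = Mul(2, L)
Function('o')(l) = Mul(13, l)
Function('Z')(X) = 0
Function('y')(A, V) = Mul(Add(-28, A), Add(A, V)) (Function('y')(A, V) = Mul(Add(A, Mul(2, -14)), Add(V, A)) = Mul(Add(A, -28), Add(A, V)) = Mul(Add(-28, A), Add(A, V)))
Pow(Add(Function('y')(Function('o')(9), Function('Z')(-7)), -53975), -1) = Pow(Add(Add(Pow(Mul(13, 9), 2), Mul(-28, Mul(13, 9)), Mul(-28, 0), Mul(Mul(13, 9), 0)), -53975), -1) = Pow(Add(Add(Pow(117, 2), Mul(-28, 117), 0, Mul(117, 0)), -53975), -1) = Pow(Add(Add(13689, -3276, 0, 0), -53975), -1) = Pow(Add(10413, -53975), -1) = Pow(-43562, -1) = Rational(-1, 43562)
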